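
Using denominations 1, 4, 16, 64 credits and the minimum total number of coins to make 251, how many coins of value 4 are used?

Greedy: take as many of the largest coin as possible, then repeat with the remainder.
251 = 3×64 + 3×16 + 2×4 + 3×1
Count of 4: 2

2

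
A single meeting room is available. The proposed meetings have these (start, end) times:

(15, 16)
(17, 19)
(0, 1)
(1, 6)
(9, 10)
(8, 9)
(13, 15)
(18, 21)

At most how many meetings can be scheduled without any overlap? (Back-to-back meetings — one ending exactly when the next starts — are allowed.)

By end time: (0,1), (1,6), (8,9), (9,10), (13,15), (15,16), (17,19), (18,21).
Pick (0,1); next start ≥ 1 → (1,6); next start ≥ 6 → (8,9); next start ≥ 9 → (9,10); next start ≥ 10 → (13,15); next start ≥ 15 → (15,16); next start ≥ 16 → (17,19).
Selected 7 meetings.

7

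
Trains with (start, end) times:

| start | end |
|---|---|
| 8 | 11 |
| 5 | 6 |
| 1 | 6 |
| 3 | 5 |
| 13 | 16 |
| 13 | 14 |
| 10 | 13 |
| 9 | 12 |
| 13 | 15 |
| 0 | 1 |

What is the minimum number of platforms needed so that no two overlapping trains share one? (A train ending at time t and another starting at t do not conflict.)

Events (time:±→running): 0:+→1 1:-→0 1:+→1 3:+→2 5:-→1 5:+→2 6:-→1 6:-→0 8:+→1 9:+→2 10:+→3 … peak 3.

3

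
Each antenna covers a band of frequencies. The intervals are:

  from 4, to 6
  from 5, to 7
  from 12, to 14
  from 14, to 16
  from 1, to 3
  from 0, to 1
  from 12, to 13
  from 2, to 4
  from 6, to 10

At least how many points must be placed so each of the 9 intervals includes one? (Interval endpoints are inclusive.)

5

Sort by right endpoint; whenever an interval is uncovered, place a point at its right end.
Sorted: [0,1] [1,3] [2,4] [4,6] [5,7] [6,10] [12,13] [12,14] [14,16]
{[0,1],[1,3]} hit by 1; {[2,4],[4,6]} hit by 4; {[5,7],[6,10]} hit by 7; {[12,13],[12,14]} hit by 13; {[14,16]} hit by 16.
Points: 1, 4, 7, 13, 16 (5 total).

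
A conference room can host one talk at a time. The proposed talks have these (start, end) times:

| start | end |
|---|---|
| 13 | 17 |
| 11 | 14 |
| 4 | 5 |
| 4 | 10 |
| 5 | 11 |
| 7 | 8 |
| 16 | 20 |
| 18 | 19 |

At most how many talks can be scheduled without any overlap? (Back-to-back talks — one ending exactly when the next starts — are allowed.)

4

Sorted by end: (4,5)  (7,8)  (4,10)  (5,11)  (11,14)  (13,17)  (18,19)  (16,20)
take (4,5); take (7,8); skip (5,11); take (11,14); take (18,19).
Selected 4 talks.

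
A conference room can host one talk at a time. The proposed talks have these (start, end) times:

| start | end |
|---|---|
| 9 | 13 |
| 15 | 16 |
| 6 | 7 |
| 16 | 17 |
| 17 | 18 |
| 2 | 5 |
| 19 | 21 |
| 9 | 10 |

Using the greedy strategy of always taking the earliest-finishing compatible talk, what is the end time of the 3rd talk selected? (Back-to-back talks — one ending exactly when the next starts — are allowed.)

By end time: (2,5), (6,7), (9,10), (9,13), (15,16), (16,17), (17,18), (19,21).
Pick (2,5); next start ≥ 5 → (6,7); next start ≥ 7 → (9,10); next start ≥ 10 → (15,16); next start ≥ 16 → (16,17); next start ≥ 17 → (17,18); next start ≥ 18 → (19,21).
Selected: (2,5) (6,7) (9,10) (15,16) (16,17) (17,18) (19,21)

10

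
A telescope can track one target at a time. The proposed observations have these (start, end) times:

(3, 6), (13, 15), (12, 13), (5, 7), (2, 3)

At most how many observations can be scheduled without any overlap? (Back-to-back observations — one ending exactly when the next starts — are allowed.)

Sorted by end: (2,3)  (3,6)  (5,7)  (12,13)  (13,15)
take (2,3); take (3,6); skip (5,7); take (12,13); take (13,15).
Selected 4 observations.

4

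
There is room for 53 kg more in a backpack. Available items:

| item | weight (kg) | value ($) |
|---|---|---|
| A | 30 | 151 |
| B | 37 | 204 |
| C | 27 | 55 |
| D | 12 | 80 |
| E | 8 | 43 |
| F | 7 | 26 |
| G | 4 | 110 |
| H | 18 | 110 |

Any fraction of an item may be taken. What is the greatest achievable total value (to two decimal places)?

Order: G (110/4=27.50) > D (80/12=6.67) > H (110/18=6.11) > B (204/37=5.51) > E (43/8=5.38) > A (151/30=5.03) > F (26/7=3.71) > C (55/27=2.04)
Fill: take G (4 @ 110) → take D (12 @ 80) → take H (18 @ 110) → take 19/37 of B → 104.76; 53/53 used.
Total value = 404.76

404.76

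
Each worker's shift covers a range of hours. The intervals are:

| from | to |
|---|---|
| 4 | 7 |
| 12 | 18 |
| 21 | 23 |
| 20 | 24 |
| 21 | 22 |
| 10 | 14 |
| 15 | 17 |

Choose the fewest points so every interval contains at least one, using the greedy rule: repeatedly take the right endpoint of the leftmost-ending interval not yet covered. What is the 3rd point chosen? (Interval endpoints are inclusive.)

17

By right end: [4,7]  [10,14]  [15,17]  [12,18]  [21,22]  [21,23]  [20,24]
[4,7] uncovered → point at 7; [10,14] uncovered → point at 14; [15,17] uncovered → point at 17; [21,22] uncovered → point at 22.
Points: 7, 14, 17, 22 (4 total).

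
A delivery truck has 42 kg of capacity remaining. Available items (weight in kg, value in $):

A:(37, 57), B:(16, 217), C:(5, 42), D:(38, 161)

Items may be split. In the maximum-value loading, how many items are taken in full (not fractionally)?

2

Sort by value per unit weight and fill in that order.
Ratios (sorted): B 13.56, C 8.40, D 4.24, A 1.54
take B (16 @ 217); take C (5 @ 42); take 21/38 of D → 88.97. Capacity used 42/42.
2 item(s) taken whole; one partial (take 21/38 of D).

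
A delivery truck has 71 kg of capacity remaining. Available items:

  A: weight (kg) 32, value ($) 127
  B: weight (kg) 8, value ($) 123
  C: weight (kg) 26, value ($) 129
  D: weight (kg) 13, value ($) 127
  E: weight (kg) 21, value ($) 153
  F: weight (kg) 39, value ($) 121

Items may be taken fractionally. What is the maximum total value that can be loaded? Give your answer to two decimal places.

Sort by value per unit weight and fill in that order.
Ratios (sorted): B 15.38, D 9.77, E 7.29, C 4.96, A 3.97, F 3.10
take B (8 @ 123); take D (13 @ 127); take E (21 @ 153); take C (26 @ 129); take 3/32 of A → 11.91. Capacity used 71/71.
Total value = 543.91

543.91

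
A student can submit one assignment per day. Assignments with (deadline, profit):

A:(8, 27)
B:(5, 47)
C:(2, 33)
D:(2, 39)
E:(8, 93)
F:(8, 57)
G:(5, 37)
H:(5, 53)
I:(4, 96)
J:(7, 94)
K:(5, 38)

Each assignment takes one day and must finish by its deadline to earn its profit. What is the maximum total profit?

Take jobs in profit order; each goes to the latest open slot no later than its deadline.
By profit: I(d4,96), J(d7,94), E(d8,93), F(d8,57), H(d5,53), B(d5,47), D(d2,39), K(d5,38), G(d5,37), C(d2,33), A(d8,27)
I→slot 4; J→slot 7; E→slot 8; F→slot 6; H→slot 5; B→slot 3; D→slot 2; K→slot 1; G skipped; C skipped; A skipped.
Profit = 38 + 39 + 47 + 96 + 53 + 57 + 94 + 93 = 517

517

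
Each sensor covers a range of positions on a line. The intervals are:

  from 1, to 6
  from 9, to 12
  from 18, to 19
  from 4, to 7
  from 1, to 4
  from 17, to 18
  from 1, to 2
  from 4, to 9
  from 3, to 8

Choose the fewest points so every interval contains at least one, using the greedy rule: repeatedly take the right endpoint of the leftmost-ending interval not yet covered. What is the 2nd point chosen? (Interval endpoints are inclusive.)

7

Process intervals by earliest right end; each time one isn't hit yet, stab at its right endpoint.
Sorted: [1,2] [1,4] [1,6] [4,7] [3,8] [4,9] [9,12] [17,18] [18,19]
{[1,2],[1,4],[1,6]} hit by 2; {[4,7],[3,8],[4,9]} hit by 7; {[9,12]} hit by 12; {[17,18],[18,19]} hit by 18.
Points: 2, 7, 12, 18 (4 total).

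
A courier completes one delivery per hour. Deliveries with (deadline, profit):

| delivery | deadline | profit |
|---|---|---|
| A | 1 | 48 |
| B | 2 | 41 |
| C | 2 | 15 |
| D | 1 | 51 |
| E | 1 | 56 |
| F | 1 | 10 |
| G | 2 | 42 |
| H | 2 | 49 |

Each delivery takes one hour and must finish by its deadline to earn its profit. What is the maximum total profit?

105

Sort by profit descending; place each in the latest free slot ≤ its deadline.
Profit order: E=56 D=51 H=49 A=48 G=42 B=41 C=15 F=10
Assign: E→slot 1, D skipped, H→slot 2, A skipped, G skipped, B skipped, C skipped, F skipped.
Slots: [1:E] [2:H]
Profit = 56 + 49 = 105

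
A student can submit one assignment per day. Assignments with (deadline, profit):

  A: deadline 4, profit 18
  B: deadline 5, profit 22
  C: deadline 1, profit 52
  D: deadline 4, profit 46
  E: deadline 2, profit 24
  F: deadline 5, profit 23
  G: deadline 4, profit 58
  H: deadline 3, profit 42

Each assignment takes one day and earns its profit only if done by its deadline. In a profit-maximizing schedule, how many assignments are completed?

Take jobs in profit order; each goes to the latest open slot no later than its deadline.
By profit: G(d4,58), C(d1,52), D(d4,46), H(d3,42), E(d2,24), F(d5,23), B(d5,22), A(d4,18)
G→slot 4; C→slot 1; D→slot 3; H→slot 2; E skipped; F→slot 5; B skipped; A skipped.
5 of 8 scheduled.

5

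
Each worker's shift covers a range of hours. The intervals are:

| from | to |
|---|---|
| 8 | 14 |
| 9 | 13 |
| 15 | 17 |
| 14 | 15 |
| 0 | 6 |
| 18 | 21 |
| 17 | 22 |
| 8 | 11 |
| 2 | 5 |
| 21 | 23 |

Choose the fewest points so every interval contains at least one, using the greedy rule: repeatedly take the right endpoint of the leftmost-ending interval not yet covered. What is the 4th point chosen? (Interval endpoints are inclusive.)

By right end: [2,5]  [0,6]  [8,11]  [9,13]  [8,14]  [14,15]  [15,17]  [18,21]  [17,22]  [21,23]
[2,5] uncovered → point at 5; [8,11] uncovered → point at 11; [14,15] uncovered → point at 15; [18,21] uncovered → point at 21.
Points: 5, 11, 15, 21 (4 total).

21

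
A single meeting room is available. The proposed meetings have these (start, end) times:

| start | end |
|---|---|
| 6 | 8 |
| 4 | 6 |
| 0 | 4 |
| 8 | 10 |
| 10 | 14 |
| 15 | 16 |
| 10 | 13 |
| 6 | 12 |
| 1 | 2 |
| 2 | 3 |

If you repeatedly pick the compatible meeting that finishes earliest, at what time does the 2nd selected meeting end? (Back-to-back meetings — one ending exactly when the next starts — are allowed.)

3

Greedy by earliest finish: after sorting by end time, pick each interval compatible with the last pick.
Sorted by end: (1,2)  (2,3)  (0,4)  (4,6)  (6,8)  (8,10)  (6,12)  (10,13)  (10,14)  (15,16)
take (1,2); take (2,3); take (4,6); take (6,8); take (8,10); take (10,13); take (15,16).
Selected: (1,2) (2,3) (4,6) (6,8) (8,10) (10,13) (15,16)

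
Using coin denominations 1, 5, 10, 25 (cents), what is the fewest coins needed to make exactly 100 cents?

100 = 4×25
Total coins = 4 = 4

4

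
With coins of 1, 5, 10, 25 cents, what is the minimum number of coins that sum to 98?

8

Use the largest denomination that fits, subtract, and repeat.
98 − 3×25→23 − 2×10→3 − 3×1→0
Total coins = 3 + 2 + 3 = 8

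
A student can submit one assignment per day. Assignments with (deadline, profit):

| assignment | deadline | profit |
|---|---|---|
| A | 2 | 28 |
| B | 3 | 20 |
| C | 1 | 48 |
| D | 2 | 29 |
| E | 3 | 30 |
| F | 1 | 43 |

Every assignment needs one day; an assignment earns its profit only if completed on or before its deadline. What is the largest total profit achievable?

Profit order: C=48 F=43 E=30 D=29 A=28 B=20
Assign: C→slot 1, F skipped, E→slot 3, D→slot 2, A skipped, B skipped.
Slots: [1:C] [2:D] [3:E]
Profit = 48 + 29 + 30 = 107

107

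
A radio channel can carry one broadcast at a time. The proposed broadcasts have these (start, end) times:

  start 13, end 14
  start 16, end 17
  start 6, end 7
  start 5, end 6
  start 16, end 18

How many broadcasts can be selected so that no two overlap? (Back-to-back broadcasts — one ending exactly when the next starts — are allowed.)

4

Greedy by earliest finish: after sorting by end time, pick each interval compatible with the last pick.
By end time: (5,6), (6,7), (13,14), (16,17), (16,18).
Pick (5,6); next start ≥ 6 → (6,7); next start ≥ 7 → (13,14); next start ≥ 14 → (16,17).
Selected 4 broadcasts.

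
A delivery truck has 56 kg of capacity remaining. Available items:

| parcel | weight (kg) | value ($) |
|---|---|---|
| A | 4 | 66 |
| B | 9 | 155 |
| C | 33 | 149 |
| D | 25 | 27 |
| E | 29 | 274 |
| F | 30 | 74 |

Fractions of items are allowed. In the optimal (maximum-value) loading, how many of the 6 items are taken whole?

Order: B (155/9=17.22) > A (66/4=16.50) > E (274/29=9.45) > C (149/33=4.52) > F (74/30=2.47) > D (27/25=1.08)
Fill: take B (9 @ 155) → take A (4 @ 66) → take E (29 @ 274) → take 14/33 of C → 63.21; 56/56 used.
3 item(s) taken whole; one partial (take 14/33 of C).

3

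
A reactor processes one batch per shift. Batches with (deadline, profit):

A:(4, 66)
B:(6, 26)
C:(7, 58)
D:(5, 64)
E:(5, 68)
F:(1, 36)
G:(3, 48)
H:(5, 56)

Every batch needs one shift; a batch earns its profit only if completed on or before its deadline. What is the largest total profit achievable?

386

Profit order: E=68 A=66 D=64 C=58 H=56 G=48 F=36 B=26
Assign: E→slot 5, A→slot 4, D→slot 3, C→slot 7, H→slot 2, G→slot 1, F skipped, B→slot 6.
Slots: [1:G] [2:H] [3:D] [4:A] [5:E] [6:B] [7:C]
Profit = 48 + 56 + 64 + 66 + 68 + 26 + 58 = 386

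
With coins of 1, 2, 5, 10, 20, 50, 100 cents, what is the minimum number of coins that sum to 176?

5

Use the largest denomination that fits, subtract, and repeat.
176 − 1×100→76 − 1×50→26 − 1×20→6 − 1×5→1 − 1×1→0
Total coins = 1 + 1 + 1 + 1 + 1 = 5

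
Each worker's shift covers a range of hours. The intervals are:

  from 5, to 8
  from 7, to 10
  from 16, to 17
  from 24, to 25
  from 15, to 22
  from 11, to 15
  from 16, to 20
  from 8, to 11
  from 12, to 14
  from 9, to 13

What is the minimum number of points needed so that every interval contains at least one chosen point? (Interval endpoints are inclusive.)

Sort by right endpoint; whenever an interval is uncovered, place a point at its right end.
By right end: [5,8]  [7,10]  [8,11]  [9,13]  [12,14]  [11,15]  [16,17]  [16,20]  [15,22]  [24,25]
[5,8] uncovered → point at 8; [9,13] uncovered → point at 13; [16,17] uncovered → point at 17; [24,25] uncovered → point at 25.
Points: 8, 13, 17, 25 (4 total).

4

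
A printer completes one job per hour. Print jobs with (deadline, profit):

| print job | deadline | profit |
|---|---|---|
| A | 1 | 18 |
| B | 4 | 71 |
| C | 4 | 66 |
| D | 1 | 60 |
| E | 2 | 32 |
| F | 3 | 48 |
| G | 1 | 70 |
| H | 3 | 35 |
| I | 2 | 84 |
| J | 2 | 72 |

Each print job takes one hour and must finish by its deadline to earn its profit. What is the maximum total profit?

293

Sort by profit descending; place each in the latest free slot ≤ its deadline.
By profit: I(d2,84), J(d2,72), B(d4,71), G(d1,70), C(d4,66), D(d1,60), F(d3,48), H(d3,35), E(d2,32), A(d1,18)
I→slot 2; J→slot 1; B→slot 4; G skipped; C→slot 3; D skipped; F skipped; H skipped; E skipped; A skipped.
Profit = 72 + 84 + 66 + 71 = 293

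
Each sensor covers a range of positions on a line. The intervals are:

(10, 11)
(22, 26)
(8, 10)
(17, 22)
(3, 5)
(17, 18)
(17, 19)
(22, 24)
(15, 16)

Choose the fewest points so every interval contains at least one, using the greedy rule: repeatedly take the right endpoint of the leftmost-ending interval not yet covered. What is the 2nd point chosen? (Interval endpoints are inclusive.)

Sort by right endpoint; whenever an interval is uncovered, place a point at its right end.
Sorted: [3,5] [8,10] [10,11] [15,16] [17,18] [17,19] [17,22] [22,24] [22,26]
{[3,5]} hit by 5; {[8,10],[10,11]} hit by 10; {[15,16]} hit by 16; {[17,18],[17,19],[17,22]} hit by 18; {[22,24],[22,26]} hit by 24.
Points: 5, 10, 16, 18, 24 (5 total).

10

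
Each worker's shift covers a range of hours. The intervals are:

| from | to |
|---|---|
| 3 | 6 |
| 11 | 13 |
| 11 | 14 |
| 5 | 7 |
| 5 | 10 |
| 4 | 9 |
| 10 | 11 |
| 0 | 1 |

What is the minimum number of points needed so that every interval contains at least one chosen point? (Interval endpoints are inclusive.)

Sort by right endpoint; whenever an interval is uncovered, place a point at its right end.
By right end: [0,1]  [3,6]  [5,7]  [4,9]  [5,10]  [10,11]  [11,13]  [11,14]
[0,1] uncovered → point at 1; [3,6] uncovered → point at 6; [10,11] uncovered → point at 11.
Points: 1, 6, 11 (3 total).

3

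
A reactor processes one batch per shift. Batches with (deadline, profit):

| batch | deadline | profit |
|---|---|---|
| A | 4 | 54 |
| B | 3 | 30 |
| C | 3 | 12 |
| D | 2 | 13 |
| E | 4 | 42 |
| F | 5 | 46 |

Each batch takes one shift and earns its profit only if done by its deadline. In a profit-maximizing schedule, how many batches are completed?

5

By profit: A(d4,54), F(d5,46), E(d4,42), B(d3,30), D(d2,13), C(d3,12)
A→slot 4; F→slot 5; E→slot 3; B→slot 2; D→slot 1; C skipped.
5 of 6 scheduled.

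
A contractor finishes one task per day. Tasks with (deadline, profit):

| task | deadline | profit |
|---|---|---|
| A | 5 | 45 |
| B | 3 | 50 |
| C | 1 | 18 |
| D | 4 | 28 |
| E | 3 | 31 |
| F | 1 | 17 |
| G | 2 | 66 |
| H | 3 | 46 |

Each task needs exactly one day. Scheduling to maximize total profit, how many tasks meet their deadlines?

5

Sort by profit descending; place each in the latest free slot ≤ its deadline.
By profit: G(d2,66), B(d3,50), H(d3,46), A(d5,45), E(d3,31), D(d4,28), C(d1,18), F(d1,17)
G→slot 2; B→slot 3; H→slot 1; A→slot 5; E skipped; D→slot 4; C skipped; F skipped.
5 of 8 scheduled.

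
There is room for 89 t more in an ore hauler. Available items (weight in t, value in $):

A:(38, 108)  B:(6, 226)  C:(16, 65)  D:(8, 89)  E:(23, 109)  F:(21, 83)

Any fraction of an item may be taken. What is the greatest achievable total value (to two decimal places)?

614.63

Sort by value per unit weight and fill in that order.
Ratios (sorted): B 37.67, D 11.12, E 4.74, C 4.06, F 3.95, A 2.84
take B (6 @ 226); take D (8 @ 89); take E (23 @ 109); take C (16 @ 65); take F (21 @ 83); take 15/38 of A → 42.63. Capacity used 89/89.
Total value = 614.63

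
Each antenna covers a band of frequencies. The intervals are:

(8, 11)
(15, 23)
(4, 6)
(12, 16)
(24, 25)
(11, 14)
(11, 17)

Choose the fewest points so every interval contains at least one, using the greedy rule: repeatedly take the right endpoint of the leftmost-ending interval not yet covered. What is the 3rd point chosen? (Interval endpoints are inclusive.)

16

Sort by right endpoint; whenever an interval is uncovered, place a point at its right end.
By right end: [4,6]  [8,11]  [11,14]  [12,16]  [11,17]  [15,23]  [24,25]
[4,6] uncovered → point at 6; [8,11] uncovered → point at 11; [12,16] uncovered → point at 16; [24,25] uncovered → point at 25.
Points: 6, 11, 16, 25 (4 total).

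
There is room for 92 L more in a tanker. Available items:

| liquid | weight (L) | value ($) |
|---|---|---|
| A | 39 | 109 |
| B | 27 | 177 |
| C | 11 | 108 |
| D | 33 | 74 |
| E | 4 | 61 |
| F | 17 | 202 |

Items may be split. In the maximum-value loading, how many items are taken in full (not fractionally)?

4

Ratios (sorted): E 15.25, F 11.88, C 9.82, B 6.56, A 2.79, D 2.24
take E (4 @ 61); take F (17 @ 202); take C (11 @ 108); take B (27 @ 177); take 33/39 of A → 92.23. Capacity used 92/92.
4 item(s) taken whole; one partial (take 33/39 of A).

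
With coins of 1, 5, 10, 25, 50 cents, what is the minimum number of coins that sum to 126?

Use the largest denomination that fits, subtract, and repeat.
126 − 2×50→26 − 1×25→1 − 1×1→0
Total coins = 2 + 1 + 1 = 4

4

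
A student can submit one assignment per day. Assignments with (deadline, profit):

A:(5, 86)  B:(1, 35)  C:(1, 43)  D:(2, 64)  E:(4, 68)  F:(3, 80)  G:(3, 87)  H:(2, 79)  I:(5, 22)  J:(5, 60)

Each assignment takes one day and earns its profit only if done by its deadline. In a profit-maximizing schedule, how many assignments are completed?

Sort by profit descending; place each in the latest free slot ≤ its deadline.
Profit order: G=87 A=86 F=80 H=79 E=68 D=64 J=60 C=43 B=35 I=22
Assign: G→slot 3, A→slot 5, F→slot 2, H→slot 1, E→slot 4, D skipped, J skipped, C skipped, B skipped, I skipped.
Slots: [1:H] [2:F] [3:G] [4:E] [5:A]
5 of 10 scheduled.

5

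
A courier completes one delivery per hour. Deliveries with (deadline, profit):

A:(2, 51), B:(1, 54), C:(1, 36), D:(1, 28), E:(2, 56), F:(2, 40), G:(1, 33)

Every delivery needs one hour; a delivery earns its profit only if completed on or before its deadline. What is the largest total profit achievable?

Take jobs in profit order; each goes to the latest open slot no later than its deadline.
By profit: E(d2,56), B(d1,54), A(d2,51), F(d2,40), C(d1,36), G(d1,33), D(d1,28)
E→slot 2; B→slot 1; A skipped; F skipped; C skipped; G skipped; D skipped.
Profit = 54 + 56 = 110

110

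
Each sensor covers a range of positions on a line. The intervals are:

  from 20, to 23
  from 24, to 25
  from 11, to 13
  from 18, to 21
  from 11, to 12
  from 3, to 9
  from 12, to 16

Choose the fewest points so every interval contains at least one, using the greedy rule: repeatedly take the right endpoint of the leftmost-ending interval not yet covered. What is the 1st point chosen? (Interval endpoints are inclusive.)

9

Sorted: [3,9] [11,12] [11,13] [12,16] [18,21] [20,23] [24,25]
{[3,9]} hit by 9; {[11,12],[11,13],[12,16]} hit by 12; {[18,21],[20,23]} hit by 21; {[24,25]} hit by 25.
Points: 9, 12, 21, 25 (4 total).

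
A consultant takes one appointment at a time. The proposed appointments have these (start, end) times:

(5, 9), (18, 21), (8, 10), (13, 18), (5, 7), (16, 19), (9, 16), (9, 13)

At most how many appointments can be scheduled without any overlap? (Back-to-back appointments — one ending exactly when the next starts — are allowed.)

Order by finish time; keep every interval that doesn't clash with the previous kept one.
Sorted by end: (5,7)  (5,9)  (8,10)  (9,13)  (9,16)  (13,18)  (16,19)  (18,21)
take (5,7); take (8,10); skip (9,16); take (13,18); take (18,21).
Selected 4 appointments.

4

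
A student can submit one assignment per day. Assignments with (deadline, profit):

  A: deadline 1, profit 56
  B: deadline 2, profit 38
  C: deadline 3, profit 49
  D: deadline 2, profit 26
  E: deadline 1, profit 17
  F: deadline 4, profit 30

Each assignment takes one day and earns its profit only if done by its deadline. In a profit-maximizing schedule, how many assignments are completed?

4

Take jobs in profit order; each goes to the latest open slot no later than its deadline.
Profit order: A=56 C=49 B=38 F=30 D=26 E=17
Assign: A→slot 1, C→slot 3, B→slot 2, F→slot 4, D skipped, E skipped.
Slots: [1:A] [2:B] [3:C] [4:F]
4 of 6 scheduled.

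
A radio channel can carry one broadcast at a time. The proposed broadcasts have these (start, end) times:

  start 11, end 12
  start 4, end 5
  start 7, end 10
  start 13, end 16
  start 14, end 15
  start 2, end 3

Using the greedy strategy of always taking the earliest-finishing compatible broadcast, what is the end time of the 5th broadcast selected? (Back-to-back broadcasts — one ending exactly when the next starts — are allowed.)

Order by finish time; keep every interval that doesn't clash with the previous kept one.
By end time: (2,3), (4,5), (7,10), (11,12), (14,15), (13,16).
Pick (2,3); next start ≥ 3 → (4,5); next start ≥ 5 → (7,10); next start ≥ 10 → (11,12); next start ≥ 12 → (14,15).
Selected: (2,3) (4,5) (7,10) (11,12) (14,15)

15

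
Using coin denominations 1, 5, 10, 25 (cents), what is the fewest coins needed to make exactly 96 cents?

96 − 3×25→21 − 2×10→1 − 1×1→0
Total coins = 3 + 2 + 1 = 6

6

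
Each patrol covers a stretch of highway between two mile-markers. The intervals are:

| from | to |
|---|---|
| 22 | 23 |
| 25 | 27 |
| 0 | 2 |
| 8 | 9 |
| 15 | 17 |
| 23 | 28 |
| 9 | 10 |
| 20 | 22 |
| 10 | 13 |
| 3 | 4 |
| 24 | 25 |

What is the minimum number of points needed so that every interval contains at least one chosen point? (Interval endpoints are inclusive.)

Sort by right endpoint; whenever an interval is uncovered, place a point at its right end.
By right end: [0,2]  [3,4]  [8,9]  [9,10]  [10,13]  [15,17]  [20,22]  [22,23]  [24,25]  [25,27]  [23,28]
[0,2] uncovered → point at 2; [3,4] uncovered → point at 4; [8,9] uncovered → point at 9; [10,13] uncovered → point at 13; [15,17] uncovered → point at 17; [20,22] uncovered → point at 22; [24,25] uncovered → point at 25.
Points: 2, 4, 9, 13, 17, 22, 25 (7 total).

7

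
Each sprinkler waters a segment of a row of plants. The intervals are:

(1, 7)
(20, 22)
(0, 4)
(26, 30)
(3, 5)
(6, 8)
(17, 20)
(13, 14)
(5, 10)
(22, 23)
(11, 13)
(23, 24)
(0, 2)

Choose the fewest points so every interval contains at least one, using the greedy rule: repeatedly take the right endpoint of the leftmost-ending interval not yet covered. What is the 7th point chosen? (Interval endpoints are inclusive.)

30

Sort by right endpoint; whenever an interval is uncovered, place a point at its right end.
Sorted: [0,2] [0,4] [3,5] [1,7] [6,8] [5,10] [11,13] [13,14] [17,20] [20,22] [22,23] [23,24] [26,30]
{[0,2],[0,4]} hit by 2; {[3,5],[1,7]} hit by 5; {[6,8],[5,10]} hit by 8; {[11,13],[13,14]} hit by 13; {[17,20],[20,22]} hit by 20; {[22,23],[23,24]} hit by 23; {[26,30]} hit by 30.
Points: 2, 5, 8, 13, 20, 23, 30 (7 total).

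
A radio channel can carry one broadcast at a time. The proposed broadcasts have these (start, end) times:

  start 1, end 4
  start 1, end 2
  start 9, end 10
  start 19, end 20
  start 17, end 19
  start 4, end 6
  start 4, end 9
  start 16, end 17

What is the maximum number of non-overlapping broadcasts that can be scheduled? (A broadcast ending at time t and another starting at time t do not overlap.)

6

Order by finish time; keep every interval that doesn't clash with the previous kept one.
By end time: (1,2), (1,4), (4,6), (4,9), (9,10), (16,17), (17,19), (19,20).
Pick (1,2); next start ≥ 2 → (4,6); next start ≥ 6 → (9,10); next start ≥ 10 → (16,17); next start ≥ 17 → (17,19); next start ≥ 19 → (19,20).
Selected 6 broadcasts.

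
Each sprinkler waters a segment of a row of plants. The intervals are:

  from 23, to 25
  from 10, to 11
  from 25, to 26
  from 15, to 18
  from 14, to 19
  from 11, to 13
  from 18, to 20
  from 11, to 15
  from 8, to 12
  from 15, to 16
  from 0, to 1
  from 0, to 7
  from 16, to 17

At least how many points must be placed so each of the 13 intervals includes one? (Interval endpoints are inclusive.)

5

Process intervals by earliest right end; each time one isn't hit yet, stab at its right endpoint.
By right end: [0,1]  [0,7]  [10,11]  [8,12]  [11,13]  [11,15]  [15,16]  [16,17]  [15,18]  [14,19]  [18,20]  [23,25]  [25,26]
[0,1] uncovered → point at 1; [10,11] uncovered → point at 11; [15,16] uncovered → point at 16; [18,20] uncovered → point at 20; [23,25] uncovered → point at 25.
Points: 1, 11, 16, 20, 25 (5 total).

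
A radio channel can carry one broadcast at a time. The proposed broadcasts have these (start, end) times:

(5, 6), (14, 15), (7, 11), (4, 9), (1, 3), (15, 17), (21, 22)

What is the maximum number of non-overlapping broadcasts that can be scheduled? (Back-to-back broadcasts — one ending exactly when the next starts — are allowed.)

6

Greedy by earliest finish: after sorting by end time, pick each interval compatible with the last pick.
By end time: (1,3), (5,6), (4,9), (7,11), (14,15), (15,17), (21,22).
Pick (1,3); next start ≥ 3 → (5,6); next start ≥ 6 → (7,11); next start ≥ 11 → (14,15); next start ≥ 15 → (15,17); next start ≥ 17 → (21,22).
Selected 6 broadcasts.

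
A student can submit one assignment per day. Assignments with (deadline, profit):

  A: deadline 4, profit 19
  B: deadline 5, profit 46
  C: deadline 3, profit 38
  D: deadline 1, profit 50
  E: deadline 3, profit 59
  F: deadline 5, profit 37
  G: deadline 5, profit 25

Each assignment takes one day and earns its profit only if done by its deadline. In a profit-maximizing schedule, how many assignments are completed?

Sort by profit descending; place each in the latest free slot ≤ its deadline.
By profit: E(d3,59), D(d1,50), B(d5,46), C(d3,38), F(d5,37), G(d5,25), A(d4,19)
E→slot 3; D→slot 1; B→slot 5; C→slot 2; F→slot 4; G skipped; A skipped.
5 of 7 scheduled.

5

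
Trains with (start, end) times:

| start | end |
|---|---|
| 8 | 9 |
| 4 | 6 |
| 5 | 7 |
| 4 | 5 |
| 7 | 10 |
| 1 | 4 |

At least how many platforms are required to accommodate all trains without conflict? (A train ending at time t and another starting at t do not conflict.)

2

Count concurrent intervals with a sweep; the peak is the room count.
starts: [1, 4, 4, 5, 7, 8]
ends:   [4, 5, 6, 7, 9, 10]
s1→1 e4→0 s4→1 s4→2  — peak 2.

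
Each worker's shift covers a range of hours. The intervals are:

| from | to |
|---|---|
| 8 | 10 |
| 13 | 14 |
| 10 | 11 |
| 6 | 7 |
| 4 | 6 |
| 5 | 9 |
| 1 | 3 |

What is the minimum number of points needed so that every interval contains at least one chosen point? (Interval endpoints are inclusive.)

Sorted: [1,3] [4,6] [6,7] [5,9] [8,10] [10,11] [13,14]
{[1,3]} hit by 3; {[4,6],[6,7],[5,9]} hit by 6; {[8,10],[10,11]} hit by 10; {[13,14]} hit by 14.
Points: 3, 6, 10, 14 (4 total).

4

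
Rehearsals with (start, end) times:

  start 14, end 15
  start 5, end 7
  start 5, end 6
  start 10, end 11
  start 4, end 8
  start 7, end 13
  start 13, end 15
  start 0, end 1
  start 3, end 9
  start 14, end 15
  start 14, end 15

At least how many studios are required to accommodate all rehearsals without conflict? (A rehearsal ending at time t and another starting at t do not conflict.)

4

starts: [0, 3, 4, 5, 5, 7, 10, 13, 14, 14, 14]
ends:   [1, 6, 7, 8, 9, 11, 13, 15, 15, 15, 15]
s0→1 e1→0 s3→1 s4→2 s5→3 s5→4  — peak 4.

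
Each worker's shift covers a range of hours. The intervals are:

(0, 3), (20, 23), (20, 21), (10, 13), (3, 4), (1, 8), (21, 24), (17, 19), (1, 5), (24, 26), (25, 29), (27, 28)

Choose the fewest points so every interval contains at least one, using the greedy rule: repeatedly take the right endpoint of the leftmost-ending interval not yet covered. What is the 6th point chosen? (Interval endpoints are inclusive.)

By right end: [0,3]  [3,4]  [1,5]  [1,8]  [10,13]  [17,19]  [20,21]  [20,23]  [21,24]  [24,26]  [27,28]  [25,29]
[0,3] uncovered → point at 3; [10,13] uncovered → point at 13; [17,19] uncovered → point at 19; [20,21] uncovered → point at 21; [24,26] uncovered → point at 26; [27,28] uncovered → point at 28.
Points: 3, 13, 19, 21, 26, 28 (6 total).

28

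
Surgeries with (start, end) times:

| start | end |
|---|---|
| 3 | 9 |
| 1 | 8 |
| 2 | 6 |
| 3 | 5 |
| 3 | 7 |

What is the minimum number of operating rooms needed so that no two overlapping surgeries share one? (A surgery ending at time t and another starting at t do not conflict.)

5

Count concurrent intervals with a sweep; the peak is the room count.
Events (time:±→running): 1:+→1 2:+→2 3:+→3 3:+→4 3:+→5 … peak 5.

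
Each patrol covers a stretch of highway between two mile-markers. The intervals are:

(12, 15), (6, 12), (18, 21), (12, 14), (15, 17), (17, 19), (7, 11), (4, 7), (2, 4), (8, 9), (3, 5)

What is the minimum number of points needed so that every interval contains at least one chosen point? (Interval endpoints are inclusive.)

Sorted: [2,4] [3,5] [4,7] [8,9] [7,11] [6,12] [12,14] [12,15] [15,17] [17,19] [18,21]
{[2,4],[3,5],[4,7]} hit by 4; {[8,9],[7,11],[6,12]} hit by 9; {[12,14],[12,15]} hit by 14; {[15,17],[17,19]} hit by 17; {[18,21]} hit by 21.
Points: 4, 9, 14, 17, 21 (5 total).

5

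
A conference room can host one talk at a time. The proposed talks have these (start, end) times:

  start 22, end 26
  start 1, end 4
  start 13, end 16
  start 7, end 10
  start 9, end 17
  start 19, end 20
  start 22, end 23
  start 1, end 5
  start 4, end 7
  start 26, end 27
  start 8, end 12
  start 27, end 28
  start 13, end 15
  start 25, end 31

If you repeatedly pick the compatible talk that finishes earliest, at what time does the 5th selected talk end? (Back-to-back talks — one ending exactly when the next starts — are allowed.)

Order by finish time; keep every interval that doesn't clash with the previous kept one.
Sorted by end: (1,4)  (1,5)  (4,7)  (7,10)  (8,12)  (13,15)  (13,16)  (9,17)  (19,20)  (22,23)  (22,26)  (26,27)  (27,28)  (25,31)
take (1,4); take (4,7); take (7,10); take (13,15); skip (13,16); take (19,20); take (22,23); skip (22,26); take (26,27); take (27,28).
Selected: (1,4) (4,7) (7,10) (13,15) (19,20) (22,23) (26,27) (27,28)

20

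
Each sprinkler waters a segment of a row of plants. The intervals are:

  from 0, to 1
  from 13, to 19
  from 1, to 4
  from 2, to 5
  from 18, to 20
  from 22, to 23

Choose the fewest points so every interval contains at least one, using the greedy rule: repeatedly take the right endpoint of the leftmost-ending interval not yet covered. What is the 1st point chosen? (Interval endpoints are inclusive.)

1

Sort by right endpoint; whenever an interval is uncovered, place a point at its right end.
Sorted: [0,1] [1,4] [2,5] [13,19] [18,20] [22,23]
{[0,1],[1,4]} hit by 1; {[2,5]} hit by 5; {[13,19],[18,20]} hit by 19; {[22,23]} hit by 23.
Points: 1, 5, 19, 23 (4 total).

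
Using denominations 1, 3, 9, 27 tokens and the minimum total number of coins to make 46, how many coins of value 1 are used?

46 − 1×27→19 − 2×9→1 − 1×1→0
Count of 1: 1

1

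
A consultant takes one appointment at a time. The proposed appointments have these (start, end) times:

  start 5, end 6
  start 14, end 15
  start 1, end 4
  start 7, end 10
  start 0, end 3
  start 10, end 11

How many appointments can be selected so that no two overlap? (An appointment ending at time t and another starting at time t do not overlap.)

5

Order by finish time; keep every interval that doesn't clash with the previous kept one.
Sorted by end: (0,3)  (1,4)  (5,6)  (7,10)  (10,11)  (14,15)
take (0,3); skip (1,4); take (5,6); take (7,10); take (10,11); take (14,15).
Selected 5 appointments.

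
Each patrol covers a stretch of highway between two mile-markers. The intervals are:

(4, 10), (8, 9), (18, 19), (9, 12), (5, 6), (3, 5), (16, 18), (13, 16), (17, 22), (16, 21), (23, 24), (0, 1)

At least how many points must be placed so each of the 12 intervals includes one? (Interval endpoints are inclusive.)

Sorted: [0,1] [3,5] [5,6] [8,9] [4,10] [9,12] [13,16] [16,18] [18,19] [16,21] [17,22] [23,24]
{[0,1]} hit by 1; {[3,5],[5,6]} hit by 5; {[8,9],[4,10],[9,12]} hit by 9; {[13,16],[16,18]} hit by 16; {[18,19],[16,21],[17,22]} hit by 19; {[23,24]} hit by 24.
Points: 1, 5, 9, 16, 19, 24 (6 total).

6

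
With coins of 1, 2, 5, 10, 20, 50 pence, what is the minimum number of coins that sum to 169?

7

Greedy: take as many of the largest coin as possible, then repeat with the remainder.
169 − 3×50→19 − 1×10→9 − 1×5→4 − 2×2→0
Total coins = 3 + 1 + 1 + 2 = 7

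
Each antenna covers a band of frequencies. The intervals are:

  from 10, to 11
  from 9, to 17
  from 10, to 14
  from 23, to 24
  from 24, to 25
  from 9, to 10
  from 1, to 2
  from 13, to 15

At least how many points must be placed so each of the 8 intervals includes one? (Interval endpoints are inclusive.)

4

Process intervals by earliest right end; each time one isn't hit yet, stab at its right endpoint.
Sorted: [1,2] [9,10] [10,11] [10,14] [13,15] [9,17] [23,24] [24,25]
{[1,2]} hit by 2; {[9,10],[10,11],[10,14]} hit by 10; {[13,15],[9,17]} hit by 15; {[23,24],[24,25]} hit by 24.
Points: 2, 10, 15, 24 (4 total).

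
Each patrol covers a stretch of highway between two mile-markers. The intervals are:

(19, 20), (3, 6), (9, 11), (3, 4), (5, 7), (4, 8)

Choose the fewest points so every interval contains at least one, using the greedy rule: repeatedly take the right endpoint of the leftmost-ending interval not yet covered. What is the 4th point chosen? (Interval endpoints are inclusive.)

Sort by right endpoint; whenever an interval is uncovered, place a point at its right end.
Sorted: [3,4] [3,6] [5,7] [4,8] [9,11] [19,20]
{[3,4],[3,6]} hit by 4; {[5,7],[4,8]} hit by 7; {[9,11]} hit by 11; {[19,20]} hit by 20.
Points: 4, 7, 11, 20 (4 total).

20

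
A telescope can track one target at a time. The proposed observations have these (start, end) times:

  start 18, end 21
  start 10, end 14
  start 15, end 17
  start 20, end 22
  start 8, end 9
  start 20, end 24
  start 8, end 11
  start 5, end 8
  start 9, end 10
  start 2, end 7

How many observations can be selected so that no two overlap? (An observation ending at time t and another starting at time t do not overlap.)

Greedy by earliest finish: after sorting by end time, pick each interval compatible with the last pick.
Sorted by end: (2,7)  (5,8)  (8,9)  (9,10)  (8,11)  (10,14)  (15,17)  (18,21)  (20,22)  (20,24)
take (2,7); take (8,9); take (9,10); take (10,14); take (15,17); take (18,21).
Selected 6 observations.

6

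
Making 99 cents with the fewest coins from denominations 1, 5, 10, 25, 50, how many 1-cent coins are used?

4

Greedy: take as many of the largest coin as possible, then repeat with the remainder.
99 = 1×50 + 1×25 + 2×10 + 4×1
Count of 1: 4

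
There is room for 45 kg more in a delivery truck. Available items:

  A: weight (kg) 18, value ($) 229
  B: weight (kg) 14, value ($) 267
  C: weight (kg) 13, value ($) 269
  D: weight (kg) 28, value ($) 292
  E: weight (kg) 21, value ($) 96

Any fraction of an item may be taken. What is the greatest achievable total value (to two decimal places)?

Greedy by value/weight ratio, highest first.
Ratios (sorted): C 20.69, B 19.07, A 12.72, D 10.43, E 4.57
take C (13 @ 269); take B (14 @ 267); take A (18 @ 229). Capacity used 45/45.
Total value = 765.00

765.00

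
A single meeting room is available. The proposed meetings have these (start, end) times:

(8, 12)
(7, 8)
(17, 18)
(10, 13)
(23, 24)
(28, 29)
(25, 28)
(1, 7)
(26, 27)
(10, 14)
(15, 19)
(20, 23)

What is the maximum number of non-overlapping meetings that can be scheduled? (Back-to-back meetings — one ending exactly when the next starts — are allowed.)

Greedy by earliest finish: after sorting by end time, pick each interval compatible with the last pick.
Sorted by end: (1,7)  (7,8)  (8,12)  (10,13)  (10,14)  (17,18)  (15,19)  (20,23)  (23,24)  (26,27)  (25,28)  (28,29)
take (1,7); take (7,8); take (8,12); skip (10,13); take (17,18); take (20,23); take (23,24); take (26,27); take (28,29).
Selected 8 meetings.

8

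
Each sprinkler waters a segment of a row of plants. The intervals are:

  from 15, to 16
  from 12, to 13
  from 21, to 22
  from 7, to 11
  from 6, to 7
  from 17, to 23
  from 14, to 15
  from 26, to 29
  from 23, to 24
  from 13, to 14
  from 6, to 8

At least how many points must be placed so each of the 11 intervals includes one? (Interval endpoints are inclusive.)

Sort by right endpoint; whenever an interval is uncovered, place a point at its right end.
Sorted: [6,7] [6,8] [7,11] [12,13] [13,14] [14,15] [15,16] [21,22] [17,23] [23,24] [26,29]
{[6,7],[6,8],[7,11]} hit by 7; {[12,13],[13,14]} hit by 13; {[14,15],[15,16]} hit by 15; {[21,22],[17,23]} hit by 22; {[23,24]} hit by 24; {[26,29]} hit by 29.
Points: 7, 13, 15, 22, 24, 29 (6 total).

6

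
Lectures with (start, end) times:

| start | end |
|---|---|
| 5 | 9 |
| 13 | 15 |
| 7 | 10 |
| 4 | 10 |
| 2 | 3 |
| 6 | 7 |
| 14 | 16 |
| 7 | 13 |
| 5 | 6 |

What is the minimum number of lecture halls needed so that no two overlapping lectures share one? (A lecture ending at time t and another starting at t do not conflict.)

4

starts: [2, 4, 5, 5, 6, 7, 7, 13, 14]
ends:   [3, 6, 7, 9, 10, 10, 13, 15, 16]
s2→1 e3→0 s4→1 s5→2 s5→3 e6→2 s6→3 e7→2 s7→3 s7→4  — peak 4.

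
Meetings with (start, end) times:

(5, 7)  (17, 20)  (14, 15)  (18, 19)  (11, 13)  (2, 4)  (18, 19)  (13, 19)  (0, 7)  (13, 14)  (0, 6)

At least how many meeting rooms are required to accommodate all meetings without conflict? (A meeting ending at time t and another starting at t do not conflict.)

4

Events (time:±→running): 0:+→1 0:+→2 2:+→3 4:-→2 5:+→3 6:-→2 7:-→1 7:-→0 11:+→1 13:-→0 13:+→1 13:+→2 14:-→1 14:+→2 15:-→1 17:+→2 18:+→3 18:+→4 … peak 4.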